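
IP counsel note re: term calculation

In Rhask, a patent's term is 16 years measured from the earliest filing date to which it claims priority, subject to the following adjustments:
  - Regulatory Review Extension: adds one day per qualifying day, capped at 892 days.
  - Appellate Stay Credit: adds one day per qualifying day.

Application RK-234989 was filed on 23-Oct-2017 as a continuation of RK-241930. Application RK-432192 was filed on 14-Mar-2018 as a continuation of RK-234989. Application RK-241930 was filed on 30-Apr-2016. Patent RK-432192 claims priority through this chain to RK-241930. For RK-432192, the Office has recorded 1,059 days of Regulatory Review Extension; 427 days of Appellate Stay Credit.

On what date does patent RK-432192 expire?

Earliest priority filing: 30 April 2016.
Base term: 30 April 2016 + 16 years → 30 April 2032.
Regulatory Review Extension: 1059 days claimed exceeds the 892-day cap, so +892 days → 9 October 2034.
Appellate Stay Credit: +427 days → 10 December 2035.

December 10, 2035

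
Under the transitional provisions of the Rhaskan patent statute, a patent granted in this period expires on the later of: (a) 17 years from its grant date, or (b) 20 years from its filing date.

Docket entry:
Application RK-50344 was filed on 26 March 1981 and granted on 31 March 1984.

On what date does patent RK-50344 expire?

2001-03-31

(a) grant + 17 years → 31 March 2001.
(b) filing + 20 years → 26 March 2001.
Later of the two: 31 March 2001.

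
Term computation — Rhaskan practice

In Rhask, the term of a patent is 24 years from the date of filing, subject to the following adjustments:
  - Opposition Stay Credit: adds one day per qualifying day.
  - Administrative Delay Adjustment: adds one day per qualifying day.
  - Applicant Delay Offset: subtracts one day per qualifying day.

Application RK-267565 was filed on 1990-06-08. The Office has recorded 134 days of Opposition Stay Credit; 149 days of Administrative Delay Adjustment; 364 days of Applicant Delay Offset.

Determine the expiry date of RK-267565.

2014-03-19

Base term: filing date + 24 years → 8 June 2014.
Opposition Stay Credit: +134 days → 20 October 2014.
Administrative Delay Adjustment: +149 days → 18 March 2015.
Applicant Delay Offset: −364 days → 19 March 2014.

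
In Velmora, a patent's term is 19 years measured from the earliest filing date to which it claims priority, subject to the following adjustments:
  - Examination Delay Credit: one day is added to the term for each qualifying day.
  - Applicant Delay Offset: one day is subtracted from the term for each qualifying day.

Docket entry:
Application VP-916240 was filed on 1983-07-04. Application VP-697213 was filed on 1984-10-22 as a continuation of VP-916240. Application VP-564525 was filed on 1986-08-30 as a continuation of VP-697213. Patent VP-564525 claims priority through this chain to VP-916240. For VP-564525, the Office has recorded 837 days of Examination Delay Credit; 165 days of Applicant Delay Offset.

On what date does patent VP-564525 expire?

2004-05-06

Earliest priority filing: 4 July 1983.
Base term: 4 July 1983 + 19 years → 4 July 2002.
Examination Delay Credit: +837 days → 18 October 2004.
Applicant Delay Offset: −165 days → 6 May 2004.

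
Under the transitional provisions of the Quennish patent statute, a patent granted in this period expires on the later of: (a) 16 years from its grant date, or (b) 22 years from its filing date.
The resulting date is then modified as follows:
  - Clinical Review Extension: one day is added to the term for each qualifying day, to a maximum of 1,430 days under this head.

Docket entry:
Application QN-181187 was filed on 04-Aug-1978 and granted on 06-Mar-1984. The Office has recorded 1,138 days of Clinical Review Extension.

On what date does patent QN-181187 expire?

(a) grant + 16 years → 6 March 2000.
(b) filing + 22 years → 4 August 2000.
Later of the two: 4 August 2000.
Clinical Review Extension: 1138 days (within the 1430-day cap) → +1138 days → 16 September 2003.

September 16, 2003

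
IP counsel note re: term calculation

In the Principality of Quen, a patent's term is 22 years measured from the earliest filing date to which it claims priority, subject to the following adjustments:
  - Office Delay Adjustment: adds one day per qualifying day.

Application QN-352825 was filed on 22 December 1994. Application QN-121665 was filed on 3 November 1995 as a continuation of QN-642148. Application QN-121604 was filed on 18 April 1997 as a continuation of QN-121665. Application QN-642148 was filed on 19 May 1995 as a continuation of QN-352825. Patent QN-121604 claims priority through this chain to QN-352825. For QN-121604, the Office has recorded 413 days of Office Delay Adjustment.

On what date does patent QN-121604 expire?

February 8, 2018

Earliest priority filing: 22 December 1994.
Base term: 22 December 1994 + 22 years → 22 December 2016.
Office Delay Adjustment: +413 days → 8 February 2018.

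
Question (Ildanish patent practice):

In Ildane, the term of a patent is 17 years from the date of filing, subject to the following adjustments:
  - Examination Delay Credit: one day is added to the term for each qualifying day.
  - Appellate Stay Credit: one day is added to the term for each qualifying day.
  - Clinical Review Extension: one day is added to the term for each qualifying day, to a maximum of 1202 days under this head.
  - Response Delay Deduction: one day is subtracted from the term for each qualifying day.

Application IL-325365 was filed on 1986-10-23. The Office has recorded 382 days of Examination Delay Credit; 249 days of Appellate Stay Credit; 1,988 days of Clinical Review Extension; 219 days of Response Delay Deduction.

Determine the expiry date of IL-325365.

Base term: filing date + 17 years → 23 October 2003.
Examination Delay Credit: +382 days → 8 November 2004.
Appellate Stay Credit: +249 days → 15 July 2005.
Clinical Review Extension: 1988 days claimed exceeds the 1202-day cap, so +1202 days → 29 October 2008.
Response Delay Deduction: −219 days → 24 March 2008.

March 24, 2008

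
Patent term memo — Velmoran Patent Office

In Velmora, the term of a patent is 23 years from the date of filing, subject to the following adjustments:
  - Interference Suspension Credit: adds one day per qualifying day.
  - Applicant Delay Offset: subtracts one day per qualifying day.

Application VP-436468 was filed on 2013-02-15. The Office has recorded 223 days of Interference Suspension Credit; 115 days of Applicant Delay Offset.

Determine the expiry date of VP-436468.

June 2, 2036

Base term: filing date + 23 years → 15 February 2036.
Interference Suspension Credit: +223 days → 25 September 2036.
Applicant Delay Offset: −115 days → 2 June 2036.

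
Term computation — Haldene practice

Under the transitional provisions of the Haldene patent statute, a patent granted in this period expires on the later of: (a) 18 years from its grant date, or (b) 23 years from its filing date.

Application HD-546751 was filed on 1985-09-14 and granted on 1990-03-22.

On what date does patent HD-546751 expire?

(a) grant + 18 years → 22 March 2008.
(b) filing + 23 years → 14 September 2008.
Later of the two: 14 September 2008.

2008-09-14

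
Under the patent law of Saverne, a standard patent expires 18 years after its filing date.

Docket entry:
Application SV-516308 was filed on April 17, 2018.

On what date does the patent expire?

April 17, 2036

Filing date + 18 years → 17 April 2036.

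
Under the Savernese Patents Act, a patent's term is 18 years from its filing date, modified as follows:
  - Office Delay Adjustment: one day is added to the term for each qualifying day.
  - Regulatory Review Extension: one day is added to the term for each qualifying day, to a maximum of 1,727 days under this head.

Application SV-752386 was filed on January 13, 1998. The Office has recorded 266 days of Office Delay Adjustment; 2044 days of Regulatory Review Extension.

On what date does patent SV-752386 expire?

Base term: filing date + 18 years → 13 January 2016.
Office Delay Adjustment: +266 days → 5 October 2016.
Regulatory Review Extension: 2044 days claimed exceeds the 1727-day cap, so +1727 days → 28 June 2021.

2021-06-28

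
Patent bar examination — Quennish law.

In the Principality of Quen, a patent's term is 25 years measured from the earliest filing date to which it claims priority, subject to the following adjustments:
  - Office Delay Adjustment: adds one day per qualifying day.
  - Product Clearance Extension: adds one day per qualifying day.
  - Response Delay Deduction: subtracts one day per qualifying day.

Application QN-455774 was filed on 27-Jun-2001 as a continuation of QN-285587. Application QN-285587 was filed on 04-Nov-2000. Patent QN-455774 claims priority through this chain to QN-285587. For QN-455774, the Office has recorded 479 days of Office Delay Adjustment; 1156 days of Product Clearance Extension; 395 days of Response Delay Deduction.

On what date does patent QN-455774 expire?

2029-03-28

Earliest priority filing: 4 November 2000.
Base term: 4 November 2000 + 25 years → 4 November 2025.
Office Delay Adjustment: +479 days → 26 February 2027.
Product Clearance Extension: +1156 days → 27 April 2030.
Response Delay Deduction: −395 days → 28 March 2029.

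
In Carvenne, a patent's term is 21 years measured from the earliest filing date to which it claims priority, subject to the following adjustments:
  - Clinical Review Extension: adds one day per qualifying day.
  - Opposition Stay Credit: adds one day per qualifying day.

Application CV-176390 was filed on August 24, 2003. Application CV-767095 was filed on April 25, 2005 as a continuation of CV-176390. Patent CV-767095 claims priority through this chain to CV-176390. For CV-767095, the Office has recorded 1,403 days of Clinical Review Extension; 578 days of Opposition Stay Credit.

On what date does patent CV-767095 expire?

January 26, 2030

Earliest priority filing: 24 August 2003.
Base term: 24 August 2003 + 21 years → 24 August 2024.
Clinical Review Extension: +1403 days → 27 June 2028.
Opposition Stay Credit: +578 days → 26 January 2030.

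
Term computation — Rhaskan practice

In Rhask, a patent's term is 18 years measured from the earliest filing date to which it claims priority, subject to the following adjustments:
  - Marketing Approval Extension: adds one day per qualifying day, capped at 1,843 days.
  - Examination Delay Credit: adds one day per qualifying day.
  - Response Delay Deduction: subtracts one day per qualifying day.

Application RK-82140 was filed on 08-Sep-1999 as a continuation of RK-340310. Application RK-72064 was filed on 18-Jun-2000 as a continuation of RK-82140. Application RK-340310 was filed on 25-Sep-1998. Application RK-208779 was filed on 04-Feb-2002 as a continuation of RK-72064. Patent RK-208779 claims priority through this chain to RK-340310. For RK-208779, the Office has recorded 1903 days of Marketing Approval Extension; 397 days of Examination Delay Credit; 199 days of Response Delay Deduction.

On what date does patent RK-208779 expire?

2022-04-28

Earliest priority filing: 25 September 1998.
Base term: 25 September 1998 + 18 years → 25 September 2016.
Marketing Approval Extension: 1903 days claimed exceeds the 1843-day cap, so +1843 days → 12 October 2021.
Examination Delay Credit: +397 days → 13 November 2022.
Response Delay Deduction: −199 days → 28 April 2022.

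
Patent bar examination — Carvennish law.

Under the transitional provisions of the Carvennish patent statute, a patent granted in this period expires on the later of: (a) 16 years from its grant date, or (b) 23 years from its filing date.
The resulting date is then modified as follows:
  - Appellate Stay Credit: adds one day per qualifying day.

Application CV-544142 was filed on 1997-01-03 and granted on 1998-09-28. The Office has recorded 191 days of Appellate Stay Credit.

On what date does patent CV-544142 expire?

2020-07-12

(a) grant + 16 years → 28 September 2014.
(b) filing + 23 years → 3 January 2020.
Later of the two: 3 January 2020.
Appellate Stay Credit: +191 days → 12 July 2020.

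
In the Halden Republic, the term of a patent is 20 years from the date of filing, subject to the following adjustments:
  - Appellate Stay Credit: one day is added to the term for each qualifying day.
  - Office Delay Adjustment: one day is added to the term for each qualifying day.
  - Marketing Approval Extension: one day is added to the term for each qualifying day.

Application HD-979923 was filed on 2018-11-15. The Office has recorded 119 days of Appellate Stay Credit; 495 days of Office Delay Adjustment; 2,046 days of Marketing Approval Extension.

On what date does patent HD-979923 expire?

Base term: filing date + 20 years → 15 November 2038.
Appellate Stay Credit: +119 days → 14 March 2039.
Office Delay Adjustment: +495 days → 21 July 2040.
Marketing Approval Extension: +2046 days → 26 February 2046.

2046-02-26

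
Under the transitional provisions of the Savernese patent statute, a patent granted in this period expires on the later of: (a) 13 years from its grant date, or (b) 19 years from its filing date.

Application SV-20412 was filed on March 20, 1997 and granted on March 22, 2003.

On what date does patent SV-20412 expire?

March 22, 2016

(a) grant + 13 years → 22 March 2016.
(b) filing + 19 years → 20 March 2016.
Later of the two: 22 March 2016.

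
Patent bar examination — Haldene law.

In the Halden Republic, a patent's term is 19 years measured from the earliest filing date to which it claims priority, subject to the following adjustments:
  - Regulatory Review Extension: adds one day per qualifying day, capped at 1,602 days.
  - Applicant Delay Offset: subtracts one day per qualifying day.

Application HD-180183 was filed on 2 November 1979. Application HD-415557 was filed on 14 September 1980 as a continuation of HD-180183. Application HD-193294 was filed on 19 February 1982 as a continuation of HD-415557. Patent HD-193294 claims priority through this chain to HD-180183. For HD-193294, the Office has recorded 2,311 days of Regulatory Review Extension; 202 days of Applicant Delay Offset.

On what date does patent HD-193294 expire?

Earliest priority filing: 2 November 1979.
Base term: 2 November 1979 + 19 years → 2 November 1998.
Regulatory Review Extension: 2311 days claimed exceeds the 1602-day cap, so +1602 days → 23 March 2003.
Applicant Delay Offset: −202 days → 2 September 2002.

September 2, 2002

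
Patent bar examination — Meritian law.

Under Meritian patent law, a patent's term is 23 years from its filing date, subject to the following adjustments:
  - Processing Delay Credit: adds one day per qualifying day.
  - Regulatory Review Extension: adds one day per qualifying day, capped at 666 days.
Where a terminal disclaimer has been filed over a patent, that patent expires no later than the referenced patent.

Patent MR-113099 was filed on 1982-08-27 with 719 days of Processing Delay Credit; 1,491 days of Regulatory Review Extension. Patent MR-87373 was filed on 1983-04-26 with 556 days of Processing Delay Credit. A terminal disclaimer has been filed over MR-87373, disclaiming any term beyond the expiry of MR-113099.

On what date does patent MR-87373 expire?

2007-11-03

Natural term of MR-87373:
  Base: filing + 23 years → 26 April 2006.
  Processing Delay Credit: +556 days → 3 November 2007.
Expiry of referenced patent MR-113099:
  Base: filing + 23 years → 27 August 2005.
  Processing Delay Credit: +719 days → 16 August 2007.
  Regulatory Review Extension: 1491 days claimed exceeds the 666-day cap, so +666 days → 12 June 2009.
Terminal disclaimer: MR-87373 expires on the earlier of 3 November 2007 and 12 June 2009.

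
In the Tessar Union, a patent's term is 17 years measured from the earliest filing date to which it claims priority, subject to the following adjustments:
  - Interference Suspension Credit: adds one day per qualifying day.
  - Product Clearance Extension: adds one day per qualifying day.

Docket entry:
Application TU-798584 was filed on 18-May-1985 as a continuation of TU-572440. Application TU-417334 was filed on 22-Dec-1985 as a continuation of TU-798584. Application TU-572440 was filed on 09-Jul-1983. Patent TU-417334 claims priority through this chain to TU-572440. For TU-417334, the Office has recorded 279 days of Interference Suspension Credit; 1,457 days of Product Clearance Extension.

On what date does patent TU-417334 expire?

Earliest priority filing: 9 July 1983.
Base term: 9 July 1983 + 17 years → 9 July 2000.
Interference Suspension Credit: +279 days → 14 April 2001.
Product Clearance Extension: +1457 days → 10 April 2005.

2005-04-10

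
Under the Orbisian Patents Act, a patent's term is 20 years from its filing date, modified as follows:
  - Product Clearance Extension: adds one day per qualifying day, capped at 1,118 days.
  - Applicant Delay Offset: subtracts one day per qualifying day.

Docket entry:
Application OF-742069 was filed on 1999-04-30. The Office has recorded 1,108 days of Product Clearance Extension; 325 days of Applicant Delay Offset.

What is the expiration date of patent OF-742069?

Base term: filing date + 20 years → 30 April 2019.
Product Clearance Extension: 1108 days (within the 1118-day cap) → +1108 days → 12 May 2022.
Applicant Delay Offset: −325 days → 21 June 2021.

2021-06-21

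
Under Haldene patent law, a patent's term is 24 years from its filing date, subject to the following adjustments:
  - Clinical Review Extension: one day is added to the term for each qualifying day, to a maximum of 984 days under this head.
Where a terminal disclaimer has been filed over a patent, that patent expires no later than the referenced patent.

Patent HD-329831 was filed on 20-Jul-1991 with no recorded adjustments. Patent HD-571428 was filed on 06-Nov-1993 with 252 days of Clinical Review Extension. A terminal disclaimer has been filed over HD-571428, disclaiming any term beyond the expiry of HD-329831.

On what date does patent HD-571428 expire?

July 20, 2015

Natural term of HD-571428:
  Base: filing + 24 years → 6 November 2017.
  Clinical Review Extension: 252 days (within the 984-day cap) → +252 days → 16 July 2018.
Expiry of referenced patent HD-329831:
  Base: filing + 24 years → 20 July 2015.
Terminal disclaimer: HD-571428 expires on the earlier of 16 July 2018 and 20 July 2015.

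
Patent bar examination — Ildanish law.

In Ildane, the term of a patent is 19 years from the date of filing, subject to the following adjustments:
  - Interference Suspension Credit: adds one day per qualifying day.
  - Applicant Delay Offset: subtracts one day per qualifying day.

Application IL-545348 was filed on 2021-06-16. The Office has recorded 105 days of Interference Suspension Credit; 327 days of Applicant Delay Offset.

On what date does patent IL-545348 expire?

Base term: filing date + 19 years → 16 June 2040.
Interference Suspension Credit: +105 days → 29 September 2040.
Applicant Delay Offset: −327 days → 7 November 2039.

2039-11-07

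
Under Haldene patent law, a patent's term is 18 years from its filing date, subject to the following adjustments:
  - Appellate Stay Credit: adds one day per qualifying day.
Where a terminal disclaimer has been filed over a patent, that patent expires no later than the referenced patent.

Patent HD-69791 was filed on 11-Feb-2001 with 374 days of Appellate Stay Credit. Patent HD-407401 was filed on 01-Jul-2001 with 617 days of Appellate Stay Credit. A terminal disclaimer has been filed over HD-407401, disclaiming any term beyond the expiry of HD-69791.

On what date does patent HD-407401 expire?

Natural term of HD-407401:
  Base: filing + 18 years → 1 July 2019.
  Appellate Stay Credit: +617 days → 9 March 2021.
Expiry of referenced patent HD-69791:
  Base: filing + 18 years → 11 February 2019.
  Appellate Stay Credit: +374 days → 20 February 2020.
Terminal disclaimer: HD-407401 expires on the earlier of 9 March 2021 and 20 February 2020.

2020-02-20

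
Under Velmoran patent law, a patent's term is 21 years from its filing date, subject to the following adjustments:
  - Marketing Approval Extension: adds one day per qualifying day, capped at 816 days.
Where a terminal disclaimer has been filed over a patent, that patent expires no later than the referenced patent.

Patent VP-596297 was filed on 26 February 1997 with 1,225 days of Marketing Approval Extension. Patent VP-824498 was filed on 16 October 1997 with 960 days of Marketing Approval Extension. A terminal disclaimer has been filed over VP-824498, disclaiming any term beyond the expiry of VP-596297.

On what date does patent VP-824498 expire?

Natural term of VP-824498:
  Base: filing + 21 years → 16 October 2018.
  Marketing Approval Extension: 960 days claimed exceeds the 816-day cap, so +816 days → 9 January 2021.
Expiry of referenced patent VP-596297:
  Base: filing + 21 years → 26 February 2018.
  Marketing Approval Extension: 1225 days claimed exceeds the 816-day cap, so +816 days → 22 May 2020.
Terminal disclaimer: VP-824498 expires on the earlier of 9 January 2021 and 22 May 2020.

May 22, 2020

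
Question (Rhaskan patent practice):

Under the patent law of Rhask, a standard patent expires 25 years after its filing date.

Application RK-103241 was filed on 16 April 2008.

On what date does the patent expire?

April 16, 2033

Filing date + 25 years → 16 April 2033.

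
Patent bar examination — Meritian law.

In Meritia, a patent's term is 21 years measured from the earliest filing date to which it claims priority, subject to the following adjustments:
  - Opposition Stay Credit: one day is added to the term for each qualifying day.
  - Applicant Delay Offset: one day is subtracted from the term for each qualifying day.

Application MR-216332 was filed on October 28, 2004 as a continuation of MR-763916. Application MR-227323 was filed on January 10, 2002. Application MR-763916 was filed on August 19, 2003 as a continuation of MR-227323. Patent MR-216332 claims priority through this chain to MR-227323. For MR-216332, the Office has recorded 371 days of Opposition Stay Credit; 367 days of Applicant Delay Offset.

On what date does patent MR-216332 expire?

Earliest priority filing: 10 January 2002.
Base term: 10 January 2002 + 21 years → 10 January 2023.
Opposition Stay Credit: +371 days → 16 January 2024.
Applicant Delay Offset: −367 days → 14 January 2023.

January 14, 2023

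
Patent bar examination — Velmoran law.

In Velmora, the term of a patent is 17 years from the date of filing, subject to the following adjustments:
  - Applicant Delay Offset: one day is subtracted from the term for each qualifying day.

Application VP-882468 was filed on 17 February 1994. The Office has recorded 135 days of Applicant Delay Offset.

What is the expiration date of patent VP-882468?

Base term: filing date + 17 years → 17 February 2011.
Applicant Delay Offset: −135 days → 5 October 2010.

2010-10-05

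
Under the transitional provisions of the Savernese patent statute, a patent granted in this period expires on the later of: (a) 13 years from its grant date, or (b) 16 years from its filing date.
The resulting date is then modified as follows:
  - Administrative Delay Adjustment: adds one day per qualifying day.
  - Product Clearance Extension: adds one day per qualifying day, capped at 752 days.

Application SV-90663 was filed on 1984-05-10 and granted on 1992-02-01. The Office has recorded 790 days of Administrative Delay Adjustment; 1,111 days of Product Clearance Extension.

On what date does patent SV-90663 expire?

April 23, 2009

(a) grant + 13 years → 1 February 2005.
(b) filing + 16 years → 10 May 2000.
Later of the two: 1 February 2005.
Administrative Delay Adjustment: +790 days → 2 April 2007.
Product Clearance Extension: 1111 days claimed exceeds the 752-day cap, so +752 days → 23 April 2009.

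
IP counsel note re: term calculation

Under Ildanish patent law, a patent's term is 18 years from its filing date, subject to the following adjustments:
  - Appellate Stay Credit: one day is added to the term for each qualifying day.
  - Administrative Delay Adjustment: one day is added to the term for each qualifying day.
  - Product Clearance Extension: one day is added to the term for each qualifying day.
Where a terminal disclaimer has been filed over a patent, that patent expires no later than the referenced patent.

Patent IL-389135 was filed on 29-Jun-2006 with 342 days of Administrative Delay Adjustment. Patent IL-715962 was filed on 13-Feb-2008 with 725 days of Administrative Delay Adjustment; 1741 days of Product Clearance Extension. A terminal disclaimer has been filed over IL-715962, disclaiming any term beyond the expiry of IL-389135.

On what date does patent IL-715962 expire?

June 6, 2025

Natural term of IL-715962:
  Base: filing + 18 years → 13 February 2026.
  Administrative Delay Adjustment: +725 days → 8 February 2028.
  Product Clearance Extension: +1741 days → 14 November 2032.
Expiry of referenced patent IL-389135:
  Base: filing + 18 years → 29 June 2024.
  Administrative Delay Adjustment: +342 days → 6 June 2025.
Terminal disclaimer: IL-715962 expires on the earlier of 14 November 2032 and 6 June 2025.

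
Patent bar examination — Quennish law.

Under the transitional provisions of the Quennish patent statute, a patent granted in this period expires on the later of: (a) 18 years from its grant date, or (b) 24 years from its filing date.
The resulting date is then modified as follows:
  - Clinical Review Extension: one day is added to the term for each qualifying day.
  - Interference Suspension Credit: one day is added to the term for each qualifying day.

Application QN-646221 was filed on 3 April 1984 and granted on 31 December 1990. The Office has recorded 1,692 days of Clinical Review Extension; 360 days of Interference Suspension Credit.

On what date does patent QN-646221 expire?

(a) grant + 18 years → 31 December 2008.
(b) filing + 24 years → 3 April 2008.
Later of the two: 31 December 2008.
Clinical Review Extension: +1692 days → 19 August 2013.
Interference Suspension Credit: +360 days → 14 August 2014.

2014-08-14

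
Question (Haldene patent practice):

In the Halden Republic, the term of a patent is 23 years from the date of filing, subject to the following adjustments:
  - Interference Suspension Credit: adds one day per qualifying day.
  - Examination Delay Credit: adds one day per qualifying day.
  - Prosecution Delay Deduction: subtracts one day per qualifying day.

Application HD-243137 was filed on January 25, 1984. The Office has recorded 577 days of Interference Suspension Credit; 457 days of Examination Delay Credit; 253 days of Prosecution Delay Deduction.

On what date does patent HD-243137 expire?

Base term: filing date + 23 years → 25 January 2007.
Interference Suspension Credit: +577 days → 24 August 2008.
Examination Delay Credit: +457 days → 24 November 2009.
Prosecution Delay Deduction: −253 days → 16 March 2009.

2009-03-16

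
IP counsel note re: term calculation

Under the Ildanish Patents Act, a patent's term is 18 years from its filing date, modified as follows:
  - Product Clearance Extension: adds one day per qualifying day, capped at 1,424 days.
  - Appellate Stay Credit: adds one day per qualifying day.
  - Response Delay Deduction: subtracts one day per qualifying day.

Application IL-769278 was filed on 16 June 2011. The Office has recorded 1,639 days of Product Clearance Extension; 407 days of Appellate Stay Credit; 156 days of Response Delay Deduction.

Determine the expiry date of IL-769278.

January 16, 2034

Base term: filing date + 18 years → 16 June 2029.
Product Clearance Extension: 1639 days claimed exceeds the 1424-day cap, so +1424 days → 10 May 2033.
Appellate Stay Credit: +407 days → 21 June 2034.
Response Delay Deduction: −156 days → 16 January 2034.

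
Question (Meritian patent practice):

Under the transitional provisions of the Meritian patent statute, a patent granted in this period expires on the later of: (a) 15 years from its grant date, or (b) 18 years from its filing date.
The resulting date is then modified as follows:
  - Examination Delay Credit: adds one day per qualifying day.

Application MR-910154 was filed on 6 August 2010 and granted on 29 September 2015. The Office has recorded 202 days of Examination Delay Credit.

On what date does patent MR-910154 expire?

(a) grant + 15 years → 29 September 2030.
(b) filing + 18 years → 6 August 2028.
Later of the two: 29 September 2030.
Examination Delay Credit: +202 days → 19 April 2031.

April 19, 2031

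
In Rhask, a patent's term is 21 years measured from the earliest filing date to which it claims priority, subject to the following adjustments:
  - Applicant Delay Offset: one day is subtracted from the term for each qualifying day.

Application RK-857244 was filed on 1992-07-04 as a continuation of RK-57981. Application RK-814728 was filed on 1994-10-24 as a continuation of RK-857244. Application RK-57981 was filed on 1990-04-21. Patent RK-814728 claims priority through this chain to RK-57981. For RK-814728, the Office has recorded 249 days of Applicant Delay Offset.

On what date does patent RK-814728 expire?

August 15, 2010

Earliest priority filing: 21 April 1990.
Base term: 21 April 1990 + 21 years → 21 April 2011.
Applicant Delay Offset: −249 days → 15 August 2010.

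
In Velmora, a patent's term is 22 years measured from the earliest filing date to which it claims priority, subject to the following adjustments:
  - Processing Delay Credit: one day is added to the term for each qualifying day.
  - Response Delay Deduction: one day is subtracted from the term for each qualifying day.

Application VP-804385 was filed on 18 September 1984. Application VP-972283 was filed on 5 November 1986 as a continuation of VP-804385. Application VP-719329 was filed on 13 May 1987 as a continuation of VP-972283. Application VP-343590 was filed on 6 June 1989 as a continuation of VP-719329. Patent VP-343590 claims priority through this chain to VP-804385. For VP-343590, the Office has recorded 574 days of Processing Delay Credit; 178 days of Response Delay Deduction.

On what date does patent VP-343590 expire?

2007-10-19

Earliest priority filing: 18 September 1984.
Base term: 18 September 1984 + 22 years → 18 September 2006.
Processing Delay Credit: +574 days → 14 April 2008.
Response Delay Deduction: −178 days → 19 October 2007.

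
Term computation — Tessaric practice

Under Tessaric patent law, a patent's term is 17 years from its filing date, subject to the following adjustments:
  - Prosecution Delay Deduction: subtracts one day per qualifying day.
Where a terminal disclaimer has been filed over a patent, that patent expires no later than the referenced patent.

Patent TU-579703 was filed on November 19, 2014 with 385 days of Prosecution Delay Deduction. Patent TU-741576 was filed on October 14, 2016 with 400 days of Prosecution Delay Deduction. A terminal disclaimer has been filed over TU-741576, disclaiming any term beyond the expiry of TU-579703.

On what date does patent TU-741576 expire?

Natural term of TU-741576:
  Base: filing + 17 years → 14 October 2033.
  Prosecution Delay Deduction: −400 days → 9 September 2032.
Expiry of referenced patent TU-579703:
  Base: filing + 17 years → 19 November 2031.
  Prosecution Delay Deduction: −385 days → 30 October 2030.
Terminal disclaimer: TU-741576 expires on the earlier of 9 September 2032 and 30 October 2030.

October 30, 2030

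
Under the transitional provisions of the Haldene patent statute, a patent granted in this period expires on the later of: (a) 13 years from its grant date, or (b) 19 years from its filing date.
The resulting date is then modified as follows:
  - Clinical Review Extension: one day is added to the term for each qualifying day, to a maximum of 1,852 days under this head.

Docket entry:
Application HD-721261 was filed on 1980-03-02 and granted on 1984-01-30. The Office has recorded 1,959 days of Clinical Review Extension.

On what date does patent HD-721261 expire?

(a) grant + 13 years → 30 January 1997.
(b) filing + 19 years → 2 March 1999.
Later of the two: 2 March 1999.
Clinical Review Extension: 1959 days claimed exceeds the 1852-day cap, so +1852 days → 27 March 2004.

March 27, 2004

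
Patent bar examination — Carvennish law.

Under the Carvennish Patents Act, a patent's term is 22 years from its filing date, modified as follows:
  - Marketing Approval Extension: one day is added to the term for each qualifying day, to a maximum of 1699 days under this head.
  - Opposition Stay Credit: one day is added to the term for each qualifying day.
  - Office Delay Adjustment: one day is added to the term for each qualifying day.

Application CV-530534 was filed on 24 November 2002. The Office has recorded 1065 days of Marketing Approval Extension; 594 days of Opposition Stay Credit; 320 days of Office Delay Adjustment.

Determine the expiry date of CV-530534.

2030-04-26

Base term: filing date + 22 years → 24 November 2024.
Marketing Approval Extension: 1065 days (within the 1699-day cap) → +1065 days → 25 October 2027.
Opposition Stay Credit: +594 days → 10 June 2029.
Office Delay Adjustment: +320 days → 26 April 2030.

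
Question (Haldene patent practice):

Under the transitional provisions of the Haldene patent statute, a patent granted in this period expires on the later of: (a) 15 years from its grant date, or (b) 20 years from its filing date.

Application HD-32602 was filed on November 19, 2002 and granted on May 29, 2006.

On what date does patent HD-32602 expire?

November 19, 2022

(a) grant + 15 years → 29 May 2021.
(b) filing + 20 years → 19 November 2022.
Later of the two: 19 November 2022.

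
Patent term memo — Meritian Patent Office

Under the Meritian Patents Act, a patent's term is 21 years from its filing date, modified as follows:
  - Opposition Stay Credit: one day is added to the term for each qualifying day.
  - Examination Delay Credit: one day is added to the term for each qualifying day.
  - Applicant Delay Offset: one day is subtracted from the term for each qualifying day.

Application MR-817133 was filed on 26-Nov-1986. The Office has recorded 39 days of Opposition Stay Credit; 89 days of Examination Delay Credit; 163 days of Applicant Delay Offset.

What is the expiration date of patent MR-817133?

Base term: filing date + 21 years → 26 November 2007.
Opposition Stay Credit: +39 days → 4 January 2008.
Examination Delay Credit: +89 days → 2 April 2008.
Applicant Delay Offset: −163 days → 22 October 2007.

2007-10-22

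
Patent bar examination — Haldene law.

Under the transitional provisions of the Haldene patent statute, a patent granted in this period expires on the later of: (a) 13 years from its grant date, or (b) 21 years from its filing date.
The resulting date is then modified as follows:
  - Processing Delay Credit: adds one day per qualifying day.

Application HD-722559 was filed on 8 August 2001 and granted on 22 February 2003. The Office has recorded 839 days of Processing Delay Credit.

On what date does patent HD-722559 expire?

2024-11-24

(a) grant + 13 years → 22 February 2016.
(b) filing + 21 years → 8 August 2022.
Later of the two: 8 August 2022.
Processing Delay Credit: +839 days → 24 November 2024.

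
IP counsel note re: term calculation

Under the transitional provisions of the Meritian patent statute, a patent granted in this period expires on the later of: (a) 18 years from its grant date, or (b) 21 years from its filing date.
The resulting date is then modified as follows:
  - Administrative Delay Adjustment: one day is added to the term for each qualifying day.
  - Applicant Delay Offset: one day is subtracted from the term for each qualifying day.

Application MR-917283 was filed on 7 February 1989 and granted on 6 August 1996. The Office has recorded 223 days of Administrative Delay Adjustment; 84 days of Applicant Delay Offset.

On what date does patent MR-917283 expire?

(a) grant + 18 years → 6 August 2014.
(b) filing + 21 years → 7 February 2010.
Later of the two: 6 August 2014.
Administrative Delay Adjustment: +223 days → 17 March 2015.
Applicant Delay Offset: −84 days → 23 December 2014.

2014-12-23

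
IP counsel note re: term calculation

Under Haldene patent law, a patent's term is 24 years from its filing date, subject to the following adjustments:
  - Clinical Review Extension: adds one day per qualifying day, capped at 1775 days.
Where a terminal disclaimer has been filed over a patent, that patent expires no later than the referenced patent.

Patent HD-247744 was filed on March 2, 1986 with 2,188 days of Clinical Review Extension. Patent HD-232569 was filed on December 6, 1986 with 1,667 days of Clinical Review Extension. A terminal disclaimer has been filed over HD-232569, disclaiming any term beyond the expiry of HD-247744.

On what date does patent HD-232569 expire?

Natural term of HD-232569:
  Base: filing + 24 years → 6 December 2010.
  Clinical Review Extension: 1667 days (within the 1775-day cap) → +1667 days → 30 June 2015.
Expiry of referenced patent HD-247744:
  Base: filing + 24 years → 2 March 2010.
  Clinical Review Extension: 2188 days claimed exceeds the 1775-day cap, so +1775 days → 10 January 2015.
Terminal disclaimer: HD-232569 expires on the earlier of 30 June 2015 and 10 January 2015.

2015-01-10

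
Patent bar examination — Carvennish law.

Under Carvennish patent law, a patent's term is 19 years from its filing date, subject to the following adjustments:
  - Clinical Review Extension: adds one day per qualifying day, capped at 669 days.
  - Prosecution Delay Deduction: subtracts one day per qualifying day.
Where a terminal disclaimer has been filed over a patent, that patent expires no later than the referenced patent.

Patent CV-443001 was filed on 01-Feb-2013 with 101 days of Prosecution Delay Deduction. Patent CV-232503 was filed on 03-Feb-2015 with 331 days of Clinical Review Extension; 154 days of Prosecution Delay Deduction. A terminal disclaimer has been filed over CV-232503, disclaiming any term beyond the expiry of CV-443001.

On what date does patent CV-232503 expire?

October 23, 2031

Natural term of CV-232503:
  Base: filing + 19 years → 3 February 2034.
  Clinical Review Extension: 331 days (within the 669-day cap) → +331 days → 31 December 2034.
  Prosecution Delay Deduction: −154 days → 30 July 2034.
Expiry of referenced patent CV-443001:
  Base: filing + 19 years → 1 February 2032.
  Prosecution Delay Deduction: −101 days → 23 October 2031.
Terminal disclaimer: CV-232503 expires on the earlier of 30 July 2034 and 23 October 2031.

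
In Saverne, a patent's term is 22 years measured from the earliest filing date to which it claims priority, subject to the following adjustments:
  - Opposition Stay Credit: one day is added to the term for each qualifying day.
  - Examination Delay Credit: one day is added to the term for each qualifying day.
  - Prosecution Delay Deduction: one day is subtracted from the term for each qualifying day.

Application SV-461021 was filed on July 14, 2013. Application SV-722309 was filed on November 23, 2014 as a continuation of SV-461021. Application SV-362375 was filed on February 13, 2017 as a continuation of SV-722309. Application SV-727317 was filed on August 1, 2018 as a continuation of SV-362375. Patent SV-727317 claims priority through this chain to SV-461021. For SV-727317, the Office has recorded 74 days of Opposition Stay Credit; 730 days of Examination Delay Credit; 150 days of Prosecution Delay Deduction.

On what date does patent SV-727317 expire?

2037-04-28

Earliest priority filing: 14 July 2013.
Base term: 14 July 2013 + 22 years → 14 July 2035.
Opposition Stay Credit: +74 days → 26 September 2035.
Examination Delay Credit: +730 days → 25 September 2037.
Prosecution Delay Deduction: −150 days → 28 April 2037.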